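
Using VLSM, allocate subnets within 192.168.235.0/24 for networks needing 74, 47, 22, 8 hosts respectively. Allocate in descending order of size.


74 hosts -> /25 (126 usable): 192.168.235.0/25
47 hosts -> /26 (62 usable): 192.168.235.128/26
22 hosts -> /27 (30 usable): 192.168.235.192/27
8 hosts -> /28 (14 usable): 192.168.235.224/28
Allocation: 192.168.235.0/25 (74 hosts, 126 usable); 192.168.235.128/26 (47 hosts, 62 usable); 192.168.235.192/27 (22 hosts, 30 usable); 192.168.235.224/28 (8 hosts, 14 usable)


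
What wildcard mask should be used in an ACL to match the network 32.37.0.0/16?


Subnet mask: 255.255.0.0
Wildcard = 255.255.255.255 - subnet mask
255 - 255 = 0
255 - 255 = 0
255 - 0 = 255
255 - 0 = 255
Wildcard: 0.0.255.255


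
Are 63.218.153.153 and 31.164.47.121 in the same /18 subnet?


Mask: 255.255.192.0
63.218.153.153 AND mask = 63.218.128.0
31.164.47.121 AND mask = 31.164.0.0
No, different subnets (63.218.128.0 vs 31.164.0.0)


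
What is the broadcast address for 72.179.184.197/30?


Network: 72.179.184.196/30
Host bits = 2
Set all host bits to 1:
Broadcast: 72.179.184.199


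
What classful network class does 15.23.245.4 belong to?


First octet: 15
Binary: 00001111
0xxxxxxx -> Class A (1-126)
Class A, default mask 255.0.0.0 (/8)


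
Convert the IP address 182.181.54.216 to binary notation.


182 = 10110110
181 = 10110101
54 = 00110110
216 = 11011000
Binary: 10110110.10110101.00110110.11011000


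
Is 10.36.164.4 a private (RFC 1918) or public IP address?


RFC 1918 private ranges:
  10.0.0.0/8 (10.0.0.0 - 10.255.255.255)
  172.16.0.0/12 (172.16.0.0 - 172.31.255.255)
  192.168.0.0/16 (192.168.0.0 - 192.168.255.255)
Private (in 10.0.0.0/8)


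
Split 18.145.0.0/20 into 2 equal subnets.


New prefix = 20 + 1 = 21
Each subnet has 2048 addresses
  18.145.0.0/21
  18.145.8.0/21
Subnets: 18.145.0.0/21, 18.145.8.0/21


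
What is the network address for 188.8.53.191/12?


IP:   10111100.00001000.00110101.10111111
Mask: 11111111.11110000.00000000.00000000
AND operation:
Net:  10111100.00000000.00000000.00000000
Network: 188.0.0.0/12


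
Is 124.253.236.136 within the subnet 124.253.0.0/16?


Subnet network: 124.253.0.0
Test IP AND mask: 124.253.0.0
Yes, 124.253.236.136 is in 124.253.0.0/16


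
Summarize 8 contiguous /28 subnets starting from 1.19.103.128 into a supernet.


Original prefix: /28
Number of subnets: 8 = 2^3
New prefix = 28 - 3 = 25
Supernet: 1.19.103.128/25


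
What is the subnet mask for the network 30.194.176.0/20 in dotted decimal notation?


/20 means 20 network bits, 12 host bits
Binary: 11111111111111111111000000000000
Mask: 255.255.240.0


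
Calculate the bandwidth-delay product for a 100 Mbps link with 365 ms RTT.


BDP = bandwidth * RTT
= 100 Mbps * 365 ms
= 100 * 1e6 * 365 / 1000 bits
= 36500000 bits
= 4562500 bytes
= 4455.5664 KB
BDP = 36500000 bits (4562500 bytes)


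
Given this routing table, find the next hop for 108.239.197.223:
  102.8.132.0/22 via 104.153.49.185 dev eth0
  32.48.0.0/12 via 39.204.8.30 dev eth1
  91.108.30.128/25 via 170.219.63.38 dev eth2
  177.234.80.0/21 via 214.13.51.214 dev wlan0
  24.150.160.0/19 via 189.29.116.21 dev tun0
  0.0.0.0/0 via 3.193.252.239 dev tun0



Longest prefix match for 108.239.197.223:
  /22 102.8.132.0: no
  /12 32.48.0.0: no
  /25 91.108.30.128: no
  /21 177.234.80.0: no
  /19 24.150.160.0: no
  /0 0.0.0.0: MATCH
Selected: next-hop 3.193.252.239 via tun0 (matched /0)


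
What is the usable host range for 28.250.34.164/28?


Network: 28.250.34.160
Broadcast: 28.250.34.175
First usable = network + 1
Last usable = broadcast - 1
Range: 28.250.34.161 to 28.250.34.174


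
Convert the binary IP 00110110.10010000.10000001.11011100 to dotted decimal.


00110110 = 54
10010000 = 144
10000001 = 129
11011100 = 220
IP: 54.144.129.220


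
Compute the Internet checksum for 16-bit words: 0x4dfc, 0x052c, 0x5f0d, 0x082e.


Sum all words (with carry folding):
+ 0x4dfc = 0x4dfc
+ 0x052c = 0x5328
+ 0x5f0d = 0xb235
+ 0x082e = 0xba63
One's complement: ~0xba63
Checksum = 0x459c


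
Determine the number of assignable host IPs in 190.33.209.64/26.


Host bits = 32 - 26 = 6
Total addresses = 2^6 = 64
Usable = total - 2 (network and broadcast)
Usable hosts: 62


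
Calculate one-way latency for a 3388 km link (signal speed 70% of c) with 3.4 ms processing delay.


Speed = 0.7 * 3e5 km/s = 210000 km/s
Propagation delay = 3388 / 210000 = 0.0161 s = 16.1333 ms
Processing delay = 3.4 ms
Total one-way latency = 19.5333 ms


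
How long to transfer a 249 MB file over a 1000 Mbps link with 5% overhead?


Effective throughput = 1000 * (1 - 5/100) = 950 Mbps
File size in Mb = 249 * 8 = 1992 Mb
Time = 1992 / 950
Time = 2.0968 seconds


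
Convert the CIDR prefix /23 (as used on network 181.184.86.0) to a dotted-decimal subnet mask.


/23 means 23 network bits, 9 host bits
Binary: 11111111111111111111111000000000
Mask: 255.255.254.0


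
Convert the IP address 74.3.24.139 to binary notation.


74 = 01001010
3 = 00000011
24 = 00011000
139 = 10001011
Binary: 01001010.00000011.00011000.10001011


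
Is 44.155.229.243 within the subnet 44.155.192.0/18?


Subnet network: 44.155.192.0
Test IP AND mask: 44.155.192.0
Yes, 44.155.229.243 is in 44.155.192.0/18


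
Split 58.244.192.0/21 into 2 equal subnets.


New prefix = 21 + 1 = 22
Each subnet has 1024 addresses
  58.244.192.0/22
  58.244.196.0/22
Subnets: 58.244.192.0/22, 58.244.196.0/22


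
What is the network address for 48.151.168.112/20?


IP:   00110000.10010111.10101000.01110000
Mask: 11111111.11111111.11110000.00000000
AND operation:
Net:  00110000.10010111.10100000.00000000
Network: 48.151.160.0/20


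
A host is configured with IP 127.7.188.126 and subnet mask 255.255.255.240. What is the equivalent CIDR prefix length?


Binary: 11111111.11111111.11111111.11110000
Count leading 1s
Prefix: /28


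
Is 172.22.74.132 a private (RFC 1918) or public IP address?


RFC 1918 private ranges:
  10.0.0.0/8 (10.0.0.0 - 10.255.255.255)
  172.16.0.0/12 (172.16.0.0 - 172.31.255.255)
  192.168.0.0/16 (192.168.0.0 - 192.168.255.255)
Private (in 172.16.0.0/12)


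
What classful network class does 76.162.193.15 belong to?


First octet: 76
Binary: 01001100
0xxxxxxx -> Class A (1-126)
Class A, default mask 255.0.0.0 (/8)


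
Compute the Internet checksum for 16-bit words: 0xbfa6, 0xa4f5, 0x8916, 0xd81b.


Sum all words (with carry folding):
+ 0xbfa6 = 0xbfa6
+ 0xa4f5 = 0x649c
+ 0x8916 = 0xedb2
+ 0xd81b = 0xc5ce
One's complement: ~0xc5ce
Checksum = 0x3a31


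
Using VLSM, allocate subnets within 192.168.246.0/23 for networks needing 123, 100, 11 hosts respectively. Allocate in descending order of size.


123 hosts -> /25 (126 usable): 192.168.246.0/25
100 hosts -> /25 (126 usable): 192.168.246.128/25
11 hosts -> /28 (14 usable): 192.168.247.0/28
Allocation: 192.168.246.0/25 (123 hosts, 126 usable); 192.168.246.128/25 (100 hosts, 126 usable); 192.168.247.0/28 (11 hosts, 14 usable)


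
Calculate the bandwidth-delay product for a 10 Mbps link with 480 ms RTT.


BDP = bandwidth * RTT
= 10 Mbps * 480 ms
= 10 * 1e6 * 480 / 1000 bits
= 4800000 bits
= 600000 bytes
= 585.9375 KB
BDP = 4800000 bits (600000 bytes)


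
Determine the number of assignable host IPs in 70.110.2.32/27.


Host bits = 32 - 27 = 5
Total addresses = 2^5 = 32
Usable = total - 2 (network and broadcast)
Usable hosts: 30


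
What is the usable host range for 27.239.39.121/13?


Network: 27.232.0.0
Broadcast: 27.239.255.255
First usable = network + 1
Last usable = broadcast - 1
Range: 27.232.0.1 to 27.239.255.254


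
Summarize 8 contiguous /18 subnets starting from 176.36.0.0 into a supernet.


Original prefix: /18
Number of subnets: 8 = 2^3
New prefix = 18 - 3 = 15
Supernet: 176.36.0.0/15


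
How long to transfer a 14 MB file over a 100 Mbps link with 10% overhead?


Effective throughput = 100 * (1 - 10/100) = 90 Mbps
File size in Mb = 14 * 8 = 112 Mb
Time = 112 / 90
Time = 1.2444 seconds


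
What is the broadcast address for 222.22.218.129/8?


Network: 222.0.0.0/8
Host bits = 24
Set all host bits to 1:
Broadcast: 222.255.255.255


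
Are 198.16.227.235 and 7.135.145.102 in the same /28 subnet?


Mask: 255.255.255.240
198.16.227.235 AND mask = 198.16.227.224
7.135.145.102 AND mask = 7.135.145.96
No, different subnets (198.16.227.224 vs 7.135.145.96)


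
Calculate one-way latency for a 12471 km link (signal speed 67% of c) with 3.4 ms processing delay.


Speed = 0.67 * 3e5 km/s = 201000 km/s
Propagation delay = 12471 / 201000 = 0.062 s = 62.0448 ms
Processing delay = 3.4 ms
Total one-way latency = 65.4448 ms


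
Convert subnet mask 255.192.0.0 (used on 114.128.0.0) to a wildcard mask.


Subnet mask: 255.192.0.0
Wildcard = 255.255.255.255 - subnet mask
255 - 255 = 0
255 - 192 = 63
255 - 0 = 255
255 - 0 = 255
Wildcard: 0.63.255.255


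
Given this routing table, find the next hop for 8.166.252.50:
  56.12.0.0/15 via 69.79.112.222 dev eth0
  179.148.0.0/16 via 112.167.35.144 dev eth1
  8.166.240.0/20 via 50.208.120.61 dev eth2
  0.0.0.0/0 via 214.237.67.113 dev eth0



Longest prefix match for 8.166.252.50:
  /15 56.12.0.0: no
  /16 179.148.0.0: no
  /20 8.166.240.0: MATCH
  /0 0.0.0.0: MATCH
Selected: next-hop 50.208.120.61 via eth2 (matched /20)


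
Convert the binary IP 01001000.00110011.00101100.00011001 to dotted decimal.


01001000 = 72
00110011 = 51
00101100 = 44
00011001 = 25
IP: 72.51.44.25


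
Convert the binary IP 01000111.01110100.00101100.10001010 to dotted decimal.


01000111 = 71
01110100 = 116
00101100 = 44
10001010 = 138
IP: 71.116.44.138


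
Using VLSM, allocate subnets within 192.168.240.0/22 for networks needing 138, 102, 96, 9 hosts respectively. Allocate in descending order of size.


138 hosts -> /24 (254 usable): 192.168.240.0/24
102 hosts -> /25 (126 usable): 192.168.241.0/25
96 hosts -> /25 (126 usable): 192.168.241.128/25
9 hosts -> /28 (14 usable): 192.168.242.0/28
Allocation: 192.168.240.0/24 (138 hosts, 254 usable); 192.168.241.0/25 (102 hosts, 126 usable); 192.168.241.128/25 (96 hosts, 126 usable); 192.168.242.0/28 (9 hosts, 14 usable)


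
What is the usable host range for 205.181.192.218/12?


Network: 205.176.0.0
Broadcast: 205.191.255.255
First usable = network + 1
Last usable = broadcast - 1
Range: 205.176.0.1 to 205.191.255.254


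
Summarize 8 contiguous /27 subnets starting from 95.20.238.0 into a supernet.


Original prefix: /27
Number of subnets: 8 = 2^3
New prefix = 27 - 3 = 24
Supernet: 95.20.238.0/24


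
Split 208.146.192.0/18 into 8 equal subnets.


New prefix = 18 + 3 = 21
Each subnet has 2048 addresses
  208.146.192.0/21
  208.146.200.0/21
  208.146.208.0/21
  208.146.216.0/21
  208.146.224.0/21
  208.146.232.0/21
  208.146.240.0/21
  208.146.248.0/21
Subnets: 208.146.192.0/21, 208.146.200.0/21, 208.146.208.0/21, 208.146.216.0/21, 208.146.224.0/21, 208.146.232.0/21, 208.146.240.0/21, 208.146.248.0/21


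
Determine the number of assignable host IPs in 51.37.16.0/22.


Host bits = 32 - 22 = 10
Total addresses = 2^10 = 1024
Usable = total - 2 (network and broadcast)
Usable hosts: 1022


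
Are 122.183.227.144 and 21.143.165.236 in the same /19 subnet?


Mask: 255.255.224.0
122.183.227.144 AND mask = 122.183.224.0
21.143.165.236 AND mask = 21.143.160.0
No, different subnets (122.183.224.0 vs 21.143.160.0)


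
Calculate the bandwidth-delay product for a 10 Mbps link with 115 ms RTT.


BDP = bandwidth * RTT
= 10 Mbps * 115 ms
= 10 * 1e6 * 115 / 1000 bits
= 1150000 bits
= 143750 bytes
= 140.3809 KB
BDP = 1150000 bits (143750 bytes)


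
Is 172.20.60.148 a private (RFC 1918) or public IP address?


RFC 1918 private ranges:
  10.0.0.0/8 (10.0.0.0 - 10.255.255.255)
  172.16.0.0/12 (172.16.0.0 - 172.31.255.255)
  192.168.0.0/16 (192.168.0.0 - 192.168.255.255)
Private (in 172.16.0.0/12)


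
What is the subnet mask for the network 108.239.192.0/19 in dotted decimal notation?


/19 means 19 network bits, 13 host bits
Binary: 11111111111111111110000000000000
Mask: 255.255.224.0


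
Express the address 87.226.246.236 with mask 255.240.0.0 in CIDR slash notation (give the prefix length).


Binary: 11111111.11110000.00000000.00000000
Count leading 1s
Prefix: /12


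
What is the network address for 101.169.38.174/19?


IP:   01100101.10101001.00100110.10101110
Mask: 11111111.11111111.11100000.00000000
AND operation:
Net:  01100101.10101001.00100000.00000000
Network: 101.169.32.0/19


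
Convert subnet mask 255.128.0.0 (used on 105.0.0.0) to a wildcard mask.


Subnet mask: 255.128.0.0
Wildcard = 255.255.255.255 - subnet mask
255 - 255 = 0
255 - 128 = 127
255 - 0 = 255
255 - 0 = 255
Wildcard: 0.127.255.255


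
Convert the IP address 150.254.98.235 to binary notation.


150 = 10010110
254 = 11111110
98 = 01100010
235 = 11101011
Binary: 10010110.11111110.01100010.11101011


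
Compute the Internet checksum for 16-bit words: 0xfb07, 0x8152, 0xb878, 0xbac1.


Sum all words (with carry folding):
+ 0xfb07 = 0xfb07
+ 0x8152 = 0x7c5a
+ 0xb878 = 0x34d3
+ 0xbac1 = 0xef94
One's complement: ~0xef94
Checksum = 0x106b


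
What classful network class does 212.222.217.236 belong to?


First octet: 212
Binary: 11010100
110xxxxx -> Class C (192-223)
Class C, default mask 255.255.255.0 (/24)


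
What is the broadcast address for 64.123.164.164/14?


Network: 64.120.0.0/14
Host bits = 18
Set all host bits to 1:
Broadcast: 64.123.255.255


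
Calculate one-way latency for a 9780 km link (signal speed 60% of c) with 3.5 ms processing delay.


Speed = 0.6 * 3e5 km/s = 180000 km/s
Propagation delay = 9780 / 180000 = 0.0543 s = 54.3333 ms
Processing delay = 3.5 ms
Total one-way latency = 57.8333 ms


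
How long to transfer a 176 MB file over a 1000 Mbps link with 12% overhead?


Effective throughput = 1000 * (1 - 12/100) = 880 Mbps
File size in Mb = 176 * 8 = 1408 Mb
Time = 1408 / 880
Time = 1.6 seconds


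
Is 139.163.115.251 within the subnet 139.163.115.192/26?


Subnet network: 139.163.115.192
Test IP AND mask: 139.163.115.192
Yes, 139.163.115.251 is in 139.163.115.192/26


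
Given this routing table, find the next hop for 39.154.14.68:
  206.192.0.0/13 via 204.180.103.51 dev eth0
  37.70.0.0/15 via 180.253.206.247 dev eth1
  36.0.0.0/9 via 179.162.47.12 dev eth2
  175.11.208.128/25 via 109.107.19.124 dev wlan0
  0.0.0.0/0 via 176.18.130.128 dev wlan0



Longest prefix match for 39.154.14.68:
  /13 206.192.0.0: no
  /15 37.70.0.0: no
  /9 36.0.0.0: no
  /25 175.11.208.128: no
  /0 0.0.0.0: MATCH
Selected: next-hop 176.18.130.128 via wlan0 (matched /0)


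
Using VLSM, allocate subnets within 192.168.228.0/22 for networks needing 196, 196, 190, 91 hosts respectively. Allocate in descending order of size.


196 hosts -> /24 (254 usable): 192.168.228.0/24
196 hosts -> /24 (254 usable): 192.168.229.0/24
190 hosts -> /24 (254 usable): 192.168.230.0/24
91 hosts -> /25 (126 usable): 192.168.231.0/25
Allocation: 192.168.228.0/24 (196 hosts, 254 usable); 192.168.229.0/24 (196 hosts, 254 usable); 192.168.230.0/24 (190 hosts, 254 usable); 192.168.231.0/25 (91 hosts, 126 usable)


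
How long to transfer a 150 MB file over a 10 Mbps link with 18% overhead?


Effective throughput = 10 * (1 - 18/100) = 8.2 Mbps
File size in Mb = 150 * 8 = 1200 Mb
Time = 1200 / 8.2
Time = 146.3415 seconds


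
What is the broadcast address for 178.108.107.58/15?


Network: 178.108.0.0/15
Host bits = 17
Set all host bits to 1:
Broadcast: 178.109.255.255


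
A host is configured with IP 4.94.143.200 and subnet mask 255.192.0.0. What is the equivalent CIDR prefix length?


Binary: 11111111.11000000.00000000.00000000
Count leading 1s
Prefix: /10


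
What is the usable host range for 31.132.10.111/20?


Network: 31.132.0.0
Broadcast: 31.132.15.255
First usable = network + 1
Last usable = broadcast - 1
Range: 31.132.0.1 to 31.132.15.254


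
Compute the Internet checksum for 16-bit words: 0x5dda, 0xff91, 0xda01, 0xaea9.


Sum all words (with carry folding):
+ 0x5dda = 0x5dda
+ 0xff91 = 0x5d6c
+ 0xda01 = 0x376e
+ 0xaea9 = 0xe617
One's complement: ~0xe617
Checksum = 0x19e8


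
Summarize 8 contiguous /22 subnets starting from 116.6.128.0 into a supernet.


Original prefix: /22
Number of subnets: 8 = 2^3
New prefix = 22 - 3 = 19
Supernet: 116.6.128.0/19


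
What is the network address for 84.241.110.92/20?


IP:   01010100.11110001.01101110.01011100
Mask: 11111111.11111111.11110000.00000000
AND operation:
Net:  01010100.11110001.01100000.00000000
Network: 84.241.96.0/20


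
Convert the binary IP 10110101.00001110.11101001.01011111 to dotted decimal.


10110101 = 181
00001110 = 14
11101001 = 233
01011111 = 95
IP: 181.14.233.95


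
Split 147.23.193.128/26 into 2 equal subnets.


New prefix = 26 + 1 = 27
Each subnet has 32 addresses
  147.23.193.128/27
  147.23.193.160/27
Subnets: 147.23.193.128/27, 147.23.193.160/27


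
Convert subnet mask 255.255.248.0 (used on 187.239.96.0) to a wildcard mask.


Subnet mask: 255.255.248.0
Wildcard = 255.255.255.255 - subnet mask
255 - 255 = 0
255 - 255 = 0
255 - 248 = 7
255 - 0 = 255
Wildcard: 0.0.7.255


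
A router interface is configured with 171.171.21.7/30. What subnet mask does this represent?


/30 means 30 network bits, 2 host bits
Binary: 11111111111111111111111111111100
Mask: 255.255.255.252


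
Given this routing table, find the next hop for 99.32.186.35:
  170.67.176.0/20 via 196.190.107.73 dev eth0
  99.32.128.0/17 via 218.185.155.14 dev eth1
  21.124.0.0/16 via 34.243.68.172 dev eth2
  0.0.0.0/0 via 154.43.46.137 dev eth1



Longest prefix match for 99.32.186.35:
  /20 170.67.176.0: no
  /17 99.32.128.0: MATCH
  /16 21.124.0.0: no
  /0 0.0.0.0: MATCH
Selected: next-hop 218.185.155.14 via eth1 (matched /17)


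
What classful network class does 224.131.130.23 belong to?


First octet: 224
Binary: 11100000
1110xxxx -> Class D (224-239)
Class D (multicast), default mask N/A


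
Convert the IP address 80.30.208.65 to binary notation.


80 = 01010000
30 = 00011110
208 = 11010000
65 = 01000001
Binary: 01010000.00011110.11010000.01000001


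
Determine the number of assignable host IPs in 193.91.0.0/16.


Host bits = 32 - 16 = 16
Total addresses = 2^16 = 65536
Usable = total - 2 (network and broadcast)
Usable hosts: 65534


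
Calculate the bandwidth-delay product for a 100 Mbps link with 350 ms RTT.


BDP = bandwidth * RTT
= 100 Mbps * 350 ms
= 100 * 1e6 * 350 / 1000 bits
= 35000000 bits
= 4375000 bytes
= 4272.4609 KB
BDP = 35000000 bits (4375000 bytes)


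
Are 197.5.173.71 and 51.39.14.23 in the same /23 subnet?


Mask: 255.255.254.0
197.5.173.71 AND mask = 197.5.172.0
51.39.14.23 AND mask = 51.39.14.0
No, different subnets (197.5.172.0 vs 51.39.14.0)


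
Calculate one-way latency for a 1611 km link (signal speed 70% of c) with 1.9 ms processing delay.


Speed = 0.7 * 3e5 km/s = 210000 km/s
Propagation delay = 1611 / 210000 = 0.0077 s = 7.6714 ms
Processing delay = 1.9 ms
Total one-way latency = 9.5714 ms


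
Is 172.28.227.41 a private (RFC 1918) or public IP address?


RFC 1918 private ranges:
  10.0.0.0/8 (10.0.0.0 - 10.255.255.255)
  172.16.0.0/12 (172.16.0.0 - 172.31.255.255)
  192.168.0.0/16 (192.168.0.0 - 192.168.255.255)
Private (in 172.16.0.0/12)


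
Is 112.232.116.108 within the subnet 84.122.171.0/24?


Subnet network: 84.122.171.0
Test IP AND mask: 112.232.116.0
No, 112.232.116.108 is not in 84.122.171.0/24


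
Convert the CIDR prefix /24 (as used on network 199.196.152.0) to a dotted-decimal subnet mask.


/24 means 24 network bits, 8 host bits
Binary: 11111111111111111111111100000000
Mask: 255.255.255.0


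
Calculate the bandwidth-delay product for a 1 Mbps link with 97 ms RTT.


BDP = bandwidth * RTT
= 1 Mbps * 97 ms
= 1 * 1e6 * 97 / 1000 bits
= 97000 bits
= 12125 bytes
= 11.8408 KB
BDP = 97000 bits (12125 bytes)


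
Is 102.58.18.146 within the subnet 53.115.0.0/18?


Subnet network: 53.115.0.0
Test IP AND mask: 102.58.0.0
No, 102.58.18.146 is not in 53.115.0.0/18


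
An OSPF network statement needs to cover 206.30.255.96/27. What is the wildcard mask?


Subnet mask: 255.255.255.224
Wildcard = 255.255.255.255 - subnet mask
255 - 255 = 0
255 - 255 = 0
255 - 255 = 0
255 - 224 = 31
Wildcard: 0.0.0.31


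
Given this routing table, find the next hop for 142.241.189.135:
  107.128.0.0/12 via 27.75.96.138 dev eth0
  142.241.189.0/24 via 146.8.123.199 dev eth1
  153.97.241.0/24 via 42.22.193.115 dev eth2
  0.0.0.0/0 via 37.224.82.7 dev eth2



Longest prefix match for 142.241.189.135:
  /12 107.128.0.0: no
  /24 142.241.189.0: MATCH
  /24 153.97.241.0: no
  /0 0.0.0.0: MATCH
Selected: next-hop 146.8.123.199 via eth1 (matched /24)


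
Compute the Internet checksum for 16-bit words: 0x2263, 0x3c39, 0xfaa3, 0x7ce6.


Sum all words (with carry folding):
+ 0x2263 = 0x2263
+ 0x3c39 = 0x5e9c
+ 0xfaa3 = 0x5940
+ 0x7ce6 = 0xd626
One's complement: ~0xd626
Checksum = 0x29d9


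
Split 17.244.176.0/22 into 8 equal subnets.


New prefix = 22 + 3 = 25
Each subnet has 128 addresses
  17.244.176.0/25
  17.244.176.128/25
  17.244.177.0/25
  17.244.177.128/25
  17.244.178.0/25
  17.244.178.128/25
  17.244.179.0/25
  17.244.179.128/25
Subnets: 17.244.176.0/25, 17.244.176.128/25, 17.244.177.0/25, 17.244.177.128/25, 17.244.178.0/25, 17.244.178.128/25, 17.244.179.0/25, 17.244.179.128/25


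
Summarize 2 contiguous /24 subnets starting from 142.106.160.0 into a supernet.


Original prefix: /24
Number of subnets: 2 = 2^1
New prefix = 24 - 1 = 23
Supernet: 142.106.160.0/23


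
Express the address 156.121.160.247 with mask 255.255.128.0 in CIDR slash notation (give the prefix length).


Binary: 11111111.11111111.10000000.00000000
Count leading 1s
Prefix: /17


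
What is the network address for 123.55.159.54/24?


IP:   01111011.00110111.10011111.00110110
Mask: 11111111.11111111.11111111.00000000
AND operation:
Net:  01111011.00110111.10011111.00000000
Network: 123.55.159.0/24


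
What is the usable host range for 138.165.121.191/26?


Network: 138.165.121.128
Broadcast: 138.165.121.191
First usable = network + 1
Last usable = broadcast - 1
Range: 138.165.121.129 to 138.165.121.190


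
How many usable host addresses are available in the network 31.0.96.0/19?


Host bits = 32 - 19 = 13
Total addresses = 2^13 = 8192
Usable = total - 2 (network and broadcast)
Usable hosts: 8190


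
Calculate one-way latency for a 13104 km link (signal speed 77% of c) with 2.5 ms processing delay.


Speed = 0.77 * 3e5 km/s = 231000 km/s
Propagation delay = 13104 / 231000 = 0.0567 s = 56.7273 ms
Processing delay = 2.5 ms
Total one-way latency = 59.2273 ms


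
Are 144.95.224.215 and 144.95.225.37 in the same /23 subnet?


Mask: 255.255.254.0
144.95.224.215 AND mask = 144.95.224.0
144.95.225.37 AND mask = 144.95.224.0
Yes, same subnet (144.95.224.0)


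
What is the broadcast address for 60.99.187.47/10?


Network: 60.64.0.0/10
Host bits = 22
Set all host bits to 1:
Broadcast: 60.127.255.255


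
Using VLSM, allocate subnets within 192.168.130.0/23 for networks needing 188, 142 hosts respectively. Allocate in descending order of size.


188 hosts -> /24 (254 usable): 192.168.130.0/24
142 hosts -> /24 (254 usable): 192.168.131.0/24
Allocation: 192.168.130.0/24 (188 hosts, 254 usable); 192.168.131.0/24 (142 hosts, 254 usable)


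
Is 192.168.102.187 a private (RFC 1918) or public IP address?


RFC 1918 private ranges:
  10.0.0.0/8 (10.0.0.0 - 10.255.255.255)
  172.16.0.0/12 (172.16.0.0 - 172.31.255.255)
  192.168.0.0/16 (192.168.0.0 - 192.168.255.255)
Private (in 192.168.0.0/16)


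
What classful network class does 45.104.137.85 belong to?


First octet: 45
Binary: 00101101
0xxxxxxx -> Class A (1-126)
Class A, default mask 255.0.0.0 (/8)


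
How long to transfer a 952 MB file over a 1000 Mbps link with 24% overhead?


Effective throughput = 1000 * (1 - 24/100) = 760 Mbps
File size in Mb = 952 * 8 = 7616 Mb
Time = 7616 / 760
Time = 10.0211 seconds


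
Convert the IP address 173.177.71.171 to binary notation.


173 = 10101101
177 = 10110001
71 = 01000111
171 = 10101011
Binary: 10101101.10110001.01000111.10101011


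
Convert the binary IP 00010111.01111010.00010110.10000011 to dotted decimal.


00010111 = 23
01111010 = 122
00010110 = 22
10000011 = 131
IP: 23.122.22.131


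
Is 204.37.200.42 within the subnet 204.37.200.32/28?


Subnet network: 204.37.200.32
Test IP AND mask: 204.37.200.32
Yes, 204.37.200.42 is in 204.37.200.32/28


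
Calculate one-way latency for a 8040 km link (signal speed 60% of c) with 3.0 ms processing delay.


Speed = 0.6 * 3e5 km/s = 180000 km/s
Propagation delay = 8040 / 180000 = 0.0447 s = 44.6667 ms
Processing delay = 3.0 ms
Total one-way latency = 47.6667 ms


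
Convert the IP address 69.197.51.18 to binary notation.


69 = 01000101
197 = 11000101
51 = 00110011
18 = 00010010
Binary: 01000101.11000101.00110011.00010010


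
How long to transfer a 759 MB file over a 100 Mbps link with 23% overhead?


Effective throughput = 100 * (1 - 23/100) = 77 Mbps
File size in Mb = 759 * 8 = 6072 Mb
Time = 6072 / 77
Time = 78.8571 seconds


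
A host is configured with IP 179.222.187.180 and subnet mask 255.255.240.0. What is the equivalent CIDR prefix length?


Binary: 11111111.11111111.11110000.00000000
Count leading 1s
Prefix: /20


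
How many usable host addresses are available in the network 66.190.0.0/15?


Host bits = 32 - 15 = 17
Total addresses = 2^17 = 131072
Usable = total - 2 (network and broadcast)
Usable hosts: 131070


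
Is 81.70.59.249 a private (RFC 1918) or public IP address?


RFC 1918 private ranges:
  10.0.0.0/8 (10.0.0.0 - 10.255.255.255)
  172.16.0.0/12 (172.16.0.0 - 172.31.255.255)
  192.168.0.0/16 (192.168.0.0 - 192.168.255.255)
Public (not in any RFC 1918 range)


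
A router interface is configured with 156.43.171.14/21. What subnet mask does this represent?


/21 means 21 network bits, 11 host bits
Binary: 11111111111111111111100000000000
Mask: 255.255.248.0


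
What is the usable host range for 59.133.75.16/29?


Network: 59.133.75.16
Broadcast: 59.133.75.23
First usable = network + 1
Last usable = broadcast - 1
Range: 59.133.75.17 to 59.133.75.22


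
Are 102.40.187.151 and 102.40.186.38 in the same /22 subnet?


Mask: 255.255.252.0
102.40.187.151 AND mask = 102.40.184.0
102.40.186.38 AND mask = 102.40.184.0
Yes, same subnet (102.40.184.0)


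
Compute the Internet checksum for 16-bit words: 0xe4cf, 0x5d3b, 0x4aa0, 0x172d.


Sum all words (with carry folding):
+ 0xe4cf = 0xe4cf
+ 0x5d3b = 0x420b
+ 0x4aa0 = 0x8cab
+ 0x172d = 0xa3d8
One's complement: ~0xa3d8
Checksum = 0x5c27


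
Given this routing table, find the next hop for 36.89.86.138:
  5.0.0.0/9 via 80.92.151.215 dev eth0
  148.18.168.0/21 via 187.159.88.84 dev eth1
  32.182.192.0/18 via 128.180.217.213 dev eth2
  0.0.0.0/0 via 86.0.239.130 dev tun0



Longest prefix match for 36.89.86.138:
  /9 5.0.0.0: no
  /21 148.18.168.0: no
  /18 32.182.192.0: no
  /0 0.0.0.0: MATCH
Selected: next-hop 86.0.239.130 via tun0 (matched /0)


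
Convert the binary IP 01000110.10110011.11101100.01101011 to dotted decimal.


01000110 = 70
10110011 = 179
11101100 = 236
01101011 = 107
IP: 70.179.236.107


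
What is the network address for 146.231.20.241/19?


IP:   10010010.11100111.00010100.11110001
Mask: 11111111.11111111.11100000.00000000
AND operation:
Net:  10010010.11100111.00000000.00000000
Network: 146.231.0.0/19


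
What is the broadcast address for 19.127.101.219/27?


Network: 19.127.101.192/27
Host bits = 5
Set all host bits to 1:
Broadcast: 19.127.101.223


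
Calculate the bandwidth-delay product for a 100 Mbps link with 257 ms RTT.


BDP = bandwidth * RTT
= 100 Mbps * 257 ms
= 100 * 1e6 * 257 / 1000 bits
= 25700000 bits
= 3212500 bytes
= 3137.207 KB
BDP = 25700000 bits (3212500 bytes)


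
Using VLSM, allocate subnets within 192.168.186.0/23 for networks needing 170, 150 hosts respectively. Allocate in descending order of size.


170 hosts -> /24 (254 usable): 192.168.186.0/24
150 hosts -> /24 (254 usable): 192.168.187.0/24
Allocation: 192.168.186.0/24 (170 hosts, 254 usable); 192.168.187.0/24 (150 hosts, 254 usable)


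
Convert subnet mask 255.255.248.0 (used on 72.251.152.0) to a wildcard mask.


Subnet mask: 255.255.248.0
Wildcard = 255.255.255.255 - subnet mask
255 - 255 = 0
255 - 255 = 0
255 - 248 = 7
255 - 0 = 255
Wildcard: 0.0.7.255


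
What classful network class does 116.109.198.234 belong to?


First octet: 116
Binary: 01110100
0xxxxxxx -> Class A (1-126)
Class A, default mask 255.0.0.0 (/8)


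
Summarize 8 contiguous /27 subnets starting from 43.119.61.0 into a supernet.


Original prefix: /27
Number of subnets: 8 = 2^3
New prefix = 27 - 3 = 24
Supernet: 43.119.61.0/24


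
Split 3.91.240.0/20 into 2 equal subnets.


New prefix = 20 + 1 = 21
Each subnet has 2048 addresses
  3.91.240.0/21
  3.91.248.0/21
Subnets: 3.91.240.0/21, 3.91.248.0/21


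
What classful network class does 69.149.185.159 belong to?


First octet: 69
Binary: 01000101
0xxxxxxx -> Class A (1-126)
Class A, default mask 255.0.0.0 (/8)


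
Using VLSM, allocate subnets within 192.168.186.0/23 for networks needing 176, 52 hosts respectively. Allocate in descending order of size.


176 hosts -> /24 (254 usable): 192.168.186.0/24
52 hosts -> /26 (62 usable): 192.168.187.0/26
Allocation: 192.168.186.0/24 (176 hosts, 254 usable); 192.168.187.0/26 (52 hosts, 62 usable)


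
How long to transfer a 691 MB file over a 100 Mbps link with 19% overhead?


Effective throughput = 100 * (1 - 19/100) = 81 Mbps
File size in Mb = 691 * 8 = 5528 Mb
Time = 5528 / 81
Time = 68.2469 seconds


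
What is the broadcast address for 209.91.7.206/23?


Network: 209.91.6.0/23
Host bits = 9
Set all host bits to 1:
Broadcast: 209.91.7.255


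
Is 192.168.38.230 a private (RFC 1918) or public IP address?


RFC 1918 private ranges:
  10.0.0.0/8 (10.0.0.0 - 10.255.255.255)
  172.16.0.0/12 (172.16.0.0 - 172.31.255.255)
  192.168.0.0/16 (192.168.0.0 - 192.168.255.255)
Private (in 192.168.0.0/16)


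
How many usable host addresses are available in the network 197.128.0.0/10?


Host bits = 32 - 10 = 22
Total addresses = 2^22 = 4194304
Usable = total - 2 (network and broadcast)
Usable hosts: 4194302


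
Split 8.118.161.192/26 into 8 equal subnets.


New prefix = 26 + 3 = 29
Each subnet has 8 addresses
  8.118.161.192/29
  8.118.161.200/29
  8.118.161.208/29
  8.118.161.216/29
  8.118.161.224/29
  8.118.161.232/29
  8.118.161.240/29
  8.118.161.248/29
Subnets: 8.118.161.192/29, 8.118.161.200/29, 8.118.161.208/29, 8.118.161.216/29, 8.118.161.224/29, 8.118.161.232/29, 8.118.161.240/29, 8.118.161.248/29


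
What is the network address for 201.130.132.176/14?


IP:   11001001.10000010.10000100.10110000
Mask: 11111111.11111100.00000000.00000000
AND operation:
Net:  11001001.10000000.00000000.00000000
Network: 201.128.0.0/14


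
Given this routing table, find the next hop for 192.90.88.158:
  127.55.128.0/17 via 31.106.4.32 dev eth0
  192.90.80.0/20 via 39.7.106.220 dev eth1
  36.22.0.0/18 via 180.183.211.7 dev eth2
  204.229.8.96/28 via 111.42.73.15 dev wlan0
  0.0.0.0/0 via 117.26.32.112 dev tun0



Longest prefix match for 192.90.88.158:
  /17 127.55.128.0: no
  /20 192.90.80.0: MATCH
  /18 36.22.0.0: no
  /28 204.229.8.96: no
  /0 0.0.0.0: MATCH
Selected: next-hop 39.7.106.220 via eth1 (matched /20)


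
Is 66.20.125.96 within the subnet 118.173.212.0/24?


Subnet network: 118.173.212.0
Test IP AND mask: 66.20.125.0
No, 66.20.125.96 is not in 118.173.212.0/24


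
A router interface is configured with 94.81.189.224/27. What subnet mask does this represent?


/27 means 27 network bits, 5 host bits
Binary: 11111111111111111111111111100000
Mask: 255.255.255.224


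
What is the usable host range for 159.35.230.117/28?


Network: 159.35.230.112
Broadcast: 159.35.230.127
First usable = network + 1
Last usable = broadcast - 1
Range: 159.35.230.113 to 159.35.230.126


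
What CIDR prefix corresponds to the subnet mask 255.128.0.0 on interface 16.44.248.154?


Binary: 11111111.10000000.00000000.00000000
Count leading 1s
Prefix: /9


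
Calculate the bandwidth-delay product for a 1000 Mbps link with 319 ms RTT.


BDP = bandwidth * RTT
= 1000 Mbps * 319 ms
= 1000 * 1e6 * 319 / 1000 bits
= 319000000 bits
= 39875000 bytes
= 38940.4297 KB
BDP = 319000000 bits (39875000 bytes)


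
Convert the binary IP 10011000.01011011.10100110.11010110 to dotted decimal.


10011000 = 152
01011011 = 91
10100110 = 166
11010110 = 214
IP: 152.91.166.214


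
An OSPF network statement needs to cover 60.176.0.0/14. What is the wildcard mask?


Subnet mask: 255.252.0.0
Wildcard = 255.255.255.255 - subnet mask
255 - 255 = 0
255 - 252 = 3
255 - 0 = 255
255 - 0 = 255
Wildcard: 0.3.255.255


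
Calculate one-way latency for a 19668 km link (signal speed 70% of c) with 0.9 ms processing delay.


Speed = 0.7 * 3e5 km/s = 210000 km/s
Propagation delay = 19668 / 210000 = 0.0937 s = 93.6571 ms
Processing delay = 0.9 ms
Total one-way latency = 94.5571 ms


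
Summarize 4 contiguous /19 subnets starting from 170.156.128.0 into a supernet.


Original prefix: /19
Number of subnets: 4 = 2^2
New prefix = 19 - 2 = 17
Supernet: 170.156.128.0/17


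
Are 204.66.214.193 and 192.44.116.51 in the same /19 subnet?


Mask: 255.255.224.0
204.66.214.193 AND mask = 204.66.192.0
192.44.116.51 AND mask = 192.44.96.0
No, different subnets (204.66.192.0 vs 192.44.96.0)


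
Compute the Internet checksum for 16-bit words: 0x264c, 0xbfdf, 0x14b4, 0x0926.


Sum all words (with carry folding):
+ 0x264c = 0x264c
+ 0xbfdf = 0xe62b
+ 0x14b4 = 0xfadf
+ 0x0926 = 0x0406
One's complement: ~0x0406
Checksum = 0xfbf9


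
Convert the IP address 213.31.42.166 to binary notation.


213 = 11010101
31 = 00011111
42 = 00101010
166 = 10100110
Binary: 11010101.00011111.00101010.10100110


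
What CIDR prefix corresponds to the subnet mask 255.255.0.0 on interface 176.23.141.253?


Binary: 11111111.11111111.00000000.00000000
Count leading 1s
Prefix: /16


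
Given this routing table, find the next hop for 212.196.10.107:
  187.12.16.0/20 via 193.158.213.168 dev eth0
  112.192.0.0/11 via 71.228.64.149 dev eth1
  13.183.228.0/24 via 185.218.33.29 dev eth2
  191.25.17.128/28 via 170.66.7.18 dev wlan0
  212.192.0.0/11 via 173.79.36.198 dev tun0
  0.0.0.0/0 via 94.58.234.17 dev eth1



Longest prefix match for 212.196.10.107:
  /20 187.12.16.0: no
  /11 112.192.0.0: no
  /24 13.183.228.0: no
  /28 191.25.17.128: no
  /11 212.192.0.0: MATCH
  /0 0.0.0.0: MATCH
Selected: next-hop 173.79.36.198 via tun0 (matched /11)


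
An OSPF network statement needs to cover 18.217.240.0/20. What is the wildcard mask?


Subnet mask: 255.255.240.0
Wildcard = 255.255.255.255 - subnet mask
255 - 255 = 0
255 - 255 = 0
255 - 240 = 15
255 - 0 = 255
Wildcard: 0.0.15.255


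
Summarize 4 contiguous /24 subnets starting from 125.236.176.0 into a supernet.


Original prefix: /24
Number of subnets: 4 = 2^2
New prefix = 24 - 2 = 22
Supernet: 125.236.176.0/22


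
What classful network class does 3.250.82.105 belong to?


First octet: 3
Binary: 00000011
0xxxxxxx -> Class A (1-126)
Class A, default mask 255.0.0.0 (/8)


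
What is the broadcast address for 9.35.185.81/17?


Network: 9.35.128.0/17
Host bits = 15
Set all host bits to 1:
Broadcast: 9.35.255.255


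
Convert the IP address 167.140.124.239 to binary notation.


167 = 10100111
140 = 10001100
124 = 01111100
239 = 11101111
Binary: 10100111.10001100.01111100.11101111


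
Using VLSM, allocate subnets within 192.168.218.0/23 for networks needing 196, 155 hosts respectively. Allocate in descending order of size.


196 hosts -> /24 (254 usable): 192.168.218.0/24
155 hosts -> /24 (254 usable): 192.168.219.0/24
Allocation: 192.168.218.0/24 (196 hosts, 254 usable); 192.168.219.0/24 (155 hosts, 254 usable)


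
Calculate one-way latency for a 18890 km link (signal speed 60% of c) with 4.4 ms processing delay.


Speed = 0.6 * 3e5 km/s = 180000 km/s
Propagation delay = 18890 / 180000 = 0.1049 s = 104.9444 ms
Processing delay = 4.4 ms
Total one-way latency = 109.3444 ms


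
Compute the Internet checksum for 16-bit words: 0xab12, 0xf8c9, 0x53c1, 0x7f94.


Sum all words (with carry folding):
+ 0xab12 = 0xab12
+ 0xf8c9 = 0xa3dc
+ 0x53c1 = 0xf79d
+ 0x7f94 = 0x7732
One's complement: ~0x7732
Checksum = 0x88cd


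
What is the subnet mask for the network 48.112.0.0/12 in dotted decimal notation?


/12 means 12 network bits, 20 host bits
Binary: 11111111111100000000000000000000
Mask: 255.240.0.0


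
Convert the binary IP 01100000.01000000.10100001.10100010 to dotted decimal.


01100000 = 96
01000000 = 64
10100001 = 161
10100010 = 162
IP: 96.64.161.162


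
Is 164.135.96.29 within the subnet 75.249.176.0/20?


Subnet network: 75.249.176.0
Test IP AND mask: 164.135.96.0
No, 164.135.96.29 is not in 75.249.176.0/20


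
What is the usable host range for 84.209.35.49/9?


Network: 84.128.0.0
Broadcast: 84.255.255.255
First usable = network + 1
Last usable = broadcast - 1
Range: 84.128.0.1 to 84.255.255.254


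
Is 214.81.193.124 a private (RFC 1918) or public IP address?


RFC 1918 private ranges:
  10.0.0.0/8 (10.0.0.0 - 10.255.255.255)
  172.16.0.0/12 (172.16.0.0 - 172.31.255.255)
  192.168.0.0/16 (192.168.0.0 - 192.168.255.255)
Public (not in any RFC 1918 range)


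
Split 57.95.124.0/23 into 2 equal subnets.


New prefix = 23 + 1 = 24
Each subnet has 256 addresses
  57.95.124.0/24
  57.95.125.0/24
Subnets: 57.95.124.0/24, 57.95.125.0/24


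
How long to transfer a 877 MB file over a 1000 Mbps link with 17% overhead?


Effective throughput = 1000 * (1 - 17/100) = 830 Mbps
File size in Mb = 877 * 8 = 7016 Mb
Time = 7016 / 830
Time = 8.453 seconds


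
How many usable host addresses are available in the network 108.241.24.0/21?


Host bits = 32 - 21 = 11
Total addresses = 2^11 = 2048
Usable = total - 2 (network and broadcast)
Usable hosts: 2046


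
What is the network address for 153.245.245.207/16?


IP:   10011001.11110101.11110101.11001111
Mask: 11111111.11111111.00000000.00000000
AND operation:
Net:  10011001.11110101.00000000.00000000
Network: 153.245.0.0/16


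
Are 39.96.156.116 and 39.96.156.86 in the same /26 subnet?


Mask: 255.255.255.192
39.96.156.116 AND mask = 39.96.156.64
39.96.156.86 AND mask = 39.96.156.64
Yes, same subnet (39.96.156.64)


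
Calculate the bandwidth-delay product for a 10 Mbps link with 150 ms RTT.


BDP = bandwidth * RTT
= 10 Mbps * 150 ms
= 10 * 1e6 * 150 / 1000 bits
= 1500000 bits
= 187500 bytes
= 183.1055 KB
BDP = 1500000 bits (187500 bytes)


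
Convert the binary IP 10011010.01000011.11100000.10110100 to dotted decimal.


10011010 = 154
01000011 = 67
11100000 = 224
10110100 = 180
IP: 154.67.224.180


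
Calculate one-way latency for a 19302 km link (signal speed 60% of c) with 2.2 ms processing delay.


Speed = 0.6 * 3e5 km/s = 180000 km/s
Propagation delay = 19302 / 180000 = 0.1072 s = 107.2333 ms
Processing delay = 2.2 ms
Total one-way latency = 109.4333 ms


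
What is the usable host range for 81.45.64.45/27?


Network: 81.45.64.32
Broadcast: 81.45.64.63
First usable = network + 1
Last usable = broadcast - 1
Range: 81.45.64.33 to 81.45.64.62
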